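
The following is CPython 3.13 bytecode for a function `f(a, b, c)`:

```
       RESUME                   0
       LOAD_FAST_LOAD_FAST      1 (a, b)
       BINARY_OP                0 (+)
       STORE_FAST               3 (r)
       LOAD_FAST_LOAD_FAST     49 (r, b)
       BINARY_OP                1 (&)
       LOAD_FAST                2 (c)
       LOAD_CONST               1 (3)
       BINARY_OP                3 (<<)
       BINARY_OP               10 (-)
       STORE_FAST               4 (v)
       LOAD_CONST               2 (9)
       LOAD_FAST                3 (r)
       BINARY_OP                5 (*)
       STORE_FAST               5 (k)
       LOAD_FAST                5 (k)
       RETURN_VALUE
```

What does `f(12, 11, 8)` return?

LOAD_FAST_LOAD_FAST a,b → push 12,11. Stack: [12, 11]
BINARY_OP + → 12 + 11 = 23. Stack: [23]
STORE_FAST r → r=23. Stack: []
LOAD_FAST_LOAD_FAST r,b → push 23,11. Stack: [23, 11]
BINARY_OP & → 23 & 11 = 3. Stack: [3]
LOAD_FAST c → push 8. Stack: [3, 8]
LOAD_CONST → push 3. Stack: [3, 8, 3]
BINARY_OP << → 8 << 3 = 64. Stack: [3, 64]
BINARY_OP - → 3 - 64 = -61. Stack: [-61]
STORE_FAST v → v=-61. Stack: []
LOAD_CONST → push 9. Stack: [9]
LOAD_FAST r → push 23. Stack: [9, 23]
BINARY_OP * → 9 * 23 = 207. Stack: [207]
STORE_FAST k → k=207. Stack: []
LOAD_FAST k → push 207. Stack: [207]
RETURN_VALUE → return 207.

207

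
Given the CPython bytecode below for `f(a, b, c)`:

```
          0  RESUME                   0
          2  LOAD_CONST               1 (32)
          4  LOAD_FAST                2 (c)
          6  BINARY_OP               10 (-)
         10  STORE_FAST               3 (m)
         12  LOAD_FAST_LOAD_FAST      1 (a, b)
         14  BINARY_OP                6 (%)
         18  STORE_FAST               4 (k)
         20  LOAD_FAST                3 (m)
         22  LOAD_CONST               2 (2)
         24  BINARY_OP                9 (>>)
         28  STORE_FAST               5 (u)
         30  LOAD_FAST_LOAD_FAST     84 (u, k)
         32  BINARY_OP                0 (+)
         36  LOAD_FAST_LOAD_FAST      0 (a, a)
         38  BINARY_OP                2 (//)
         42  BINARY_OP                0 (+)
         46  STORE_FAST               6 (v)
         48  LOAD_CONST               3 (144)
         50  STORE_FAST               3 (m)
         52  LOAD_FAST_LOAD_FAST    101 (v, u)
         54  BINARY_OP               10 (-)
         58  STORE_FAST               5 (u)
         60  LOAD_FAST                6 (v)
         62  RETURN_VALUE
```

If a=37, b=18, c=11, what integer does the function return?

7

LOAD_CONST → push 32. Stack: [32]
LOAD_FAST c → push 11. Stack: [32, 11]
BINARY_OP - → 32 - 11 = 21. Stack: [21]
STORE_FAST m → m=21. Stack: []
LOAD_FAST_LOAD_FAST a,b → push 37,18. Stack: [37, 18]
BINARY_OP % → 37 % 18 = 1. Stack: [1]
STORE_FAST k → k=1. Stack: []
LOAD_FAST m → push 21. Stack: [21]
LOAD_CONST → push 2. Stack: [21, 2]
BINARY_OP >> → 21 >> 2 = 5. Stack: [5]
STORE_FAST u → u=5. Stack: []
LOAD_FAST_LOAD_FAST u,k → push 5,1. Stack: [5, 1]
BINARY_OP + → 5 + 1 = 6. Stack: [6]
LOAD_FAST_LOAD_FAST a,a → push 37,37. Stack: [6, 37, 37]
BINARY_OP // → 37 // 37 = 1. Stack: [6, 1]
BINARY_OP + → 6 + 1 = 7. Stack: [7]
STORE_FAST v → v=7. Stack: []
LOAD_CONST → push 144. Stack: [144]
STORE_FAST m → m=144. Stack: []
LOAD_FAST_LOAD_FAST v,u → push 7,5. Stack: [7, 5]
BINARY_OP - → 7 - 5 = 2. Stack: [2]
STORE_FAST u → u=2. Stack: []
LOAD_FAST v → push 7. Stack: [7]
RETURN_VALUE → return 7.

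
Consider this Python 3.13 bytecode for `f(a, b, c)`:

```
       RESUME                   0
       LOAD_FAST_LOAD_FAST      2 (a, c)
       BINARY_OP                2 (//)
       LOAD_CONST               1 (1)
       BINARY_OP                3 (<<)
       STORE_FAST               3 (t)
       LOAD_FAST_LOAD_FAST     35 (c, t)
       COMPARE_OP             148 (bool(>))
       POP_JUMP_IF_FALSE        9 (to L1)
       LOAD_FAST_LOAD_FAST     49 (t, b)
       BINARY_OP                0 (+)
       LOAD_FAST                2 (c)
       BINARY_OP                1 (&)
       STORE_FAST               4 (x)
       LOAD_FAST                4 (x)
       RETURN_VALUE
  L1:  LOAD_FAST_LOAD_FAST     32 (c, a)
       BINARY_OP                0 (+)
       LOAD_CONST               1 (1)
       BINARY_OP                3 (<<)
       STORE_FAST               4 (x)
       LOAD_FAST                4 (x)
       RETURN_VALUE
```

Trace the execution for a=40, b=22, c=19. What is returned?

LOAD_FAST_LOAD_FAST a,c → push 40,19. Stack: [40, 19]
BINARY_OP // → 40 // 19 = 2. Stack: [2]
LOAD_CONST → push 1. Stack: [2, 1]
BINARY_OP << → 2 << 1 = 4. Stack: [4]
STORE_FAST t → t=4. Stack: []
LOAD_FAST_LOAD_FAST c,t → push 19,4. Stack: [19, 4]
COMPARE_OP bool(>) → 19 vs 4 = True. Stack: [True]
POP_JUMP_IF_FALSE → pop True; no jump. Stack: []
LOAD_FAST_LOAD_FAST t,b → push 4,22. Stack: [4, 22]
BINARY_OP + → 4 + 22 = 26. Stack: [26]
LOAD_FAST c → push 19. Stack: [26, 19]
BINARY_OP & → 26 & 19 = 18. Stack: [18]
STORE_FAST x → x=18. Stack: []
LOAD_FAST x → push 18. Stack: [18]
RETURN_VALUE → return 18.

18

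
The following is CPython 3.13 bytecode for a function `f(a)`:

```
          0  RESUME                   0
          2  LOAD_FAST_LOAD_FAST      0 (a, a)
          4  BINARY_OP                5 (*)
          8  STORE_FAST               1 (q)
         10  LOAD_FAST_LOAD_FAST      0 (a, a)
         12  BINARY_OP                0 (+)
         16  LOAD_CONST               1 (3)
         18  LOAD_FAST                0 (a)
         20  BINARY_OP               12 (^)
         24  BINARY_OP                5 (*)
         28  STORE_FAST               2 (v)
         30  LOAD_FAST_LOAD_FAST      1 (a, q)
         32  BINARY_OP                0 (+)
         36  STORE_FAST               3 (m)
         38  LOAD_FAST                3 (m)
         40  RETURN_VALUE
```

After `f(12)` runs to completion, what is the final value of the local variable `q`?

LOAD_FAST_LOAD_FAST a,a → push 12,12. Stack: [12, 12]
BINARY_OP * → 12 * 12 = 144. Stack: [144]
STORE_FAST q → q=144. Stack: []
LOAD_FAST_LOAD_FAST a,a → push 12,12. Stack: [12, 12]
BINARY_OP + → 12 + 12 = 24. Stack: [24]
LOAD_CONST → push 3. Stack: [24, 3]
LOAD_FAST a → push 12. Stack: [24, 3, 12]
BINARY_OP ^ → 3 ^ 12 = 15. Stack: [24, 15]
BINARY_OP * → 24 * 15 = 360. Stack: [360]
STORE_FAST v → v=360. Stack: []
LOAD_FAST_LOAD_FAST a,q → push 12,144. Stack: [12, 144]
BINARY_OP + → 12 + 144 = 156. Stack: [156]
STORE_FAST m → m=156. Stack: []
LOAD_FAST m → push 156. Stack: [156]
RETURN_VALUE → return 156.

144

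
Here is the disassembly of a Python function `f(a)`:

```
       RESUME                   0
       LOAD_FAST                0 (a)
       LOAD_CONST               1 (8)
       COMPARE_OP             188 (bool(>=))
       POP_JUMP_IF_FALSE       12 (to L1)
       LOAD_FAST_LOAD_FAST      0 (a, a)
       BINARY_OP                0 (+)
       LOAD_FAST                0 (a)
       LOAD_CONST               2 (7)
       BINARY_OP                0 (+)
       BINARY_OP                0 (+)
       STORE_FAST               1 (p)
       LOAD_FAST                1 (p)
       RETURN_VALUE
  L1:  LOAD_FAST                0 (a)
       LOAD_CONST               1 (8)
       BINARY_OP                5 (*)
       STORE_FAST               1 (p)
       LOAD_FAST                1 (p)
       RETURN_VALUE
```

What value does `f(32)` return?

103

LOAD_FAST a → push 32. Stack: [32]
LOAD_CONST → push 8. Stack: [32, 8]
COMPARE_OP bool(>=) → 32 vs 8 = True. Stack: [True]
POP_JUMP_IF_FALSE → pop True; no jump. Stack: []
LOAD_FAST_LOAD_FAST a,a → push 32,32. Stack: [32, 32]
BINARY_OP + → 32 + 32 = 64. Stack: [64]
LOAD_FAST a → push 32. Stack: [64, 32]
LOAD_CONST → push 7. Stack: [64, 32, 7]
BINARY_OP + → 32 + 7 = 39. Stack: [64, 39]
BINARY_OP + → 64 + 39 = 103. Stack: [103]
STORE_FAST p → p=103. Stack: []
LOAD_FAST p → push 103. Stack: [103]
RETURN_VALUE → return 103.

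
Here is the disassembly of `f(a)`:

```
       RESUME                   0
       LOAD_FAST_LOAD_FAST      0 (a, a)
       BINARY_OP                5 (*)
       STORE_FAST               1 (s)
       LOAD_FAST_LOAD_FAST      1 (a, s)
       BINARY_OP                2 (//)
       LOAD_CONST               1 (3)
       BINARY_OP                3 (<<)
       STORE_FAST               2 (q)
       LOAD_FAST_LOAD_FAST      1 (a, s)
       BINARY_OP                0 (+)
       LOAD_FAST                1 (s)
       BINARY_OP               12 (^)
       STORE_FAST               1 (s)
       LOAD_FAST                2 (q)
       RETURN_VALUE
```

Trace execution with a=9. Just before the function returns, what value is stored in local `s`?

11

LOAD_FAST_LOAD_FAST a,a → push 9,9. Stack: [9, 9]
BINARY_OP * → 9 * 9 = 81. Stack: [81]
STORE_FAST s → s=81. Stack: []
LOAD_FAST_LOAD_FAST a,s → push 9,81. Stack: [9, 81]
BINARY_OP // → 9 // 81 = 0. Stack: [0]
LOAD_CONST → push 3. Stack: [0, 3]
BINARY_OP << → 0 << 3 = 0. Stack: [0]
STORE_FAST q → q=0. Stack: []
LOAD_FAST_LOAD_FAST a,s → push 9,81. Stack: [9, 81]
BINARY_OP + → 9 + 81 = 90. Stack: [90]
LOAD_FAST s → push 81. Stack: [90, 81]
BINARY_OP ^ → 90 ^ 81 = 11. Stack: [11]
STORE_FAST s → s=11. Stack: []
LOAD_FAST q → push 0. Stack: [0]
RETURN_VALUE → return 0.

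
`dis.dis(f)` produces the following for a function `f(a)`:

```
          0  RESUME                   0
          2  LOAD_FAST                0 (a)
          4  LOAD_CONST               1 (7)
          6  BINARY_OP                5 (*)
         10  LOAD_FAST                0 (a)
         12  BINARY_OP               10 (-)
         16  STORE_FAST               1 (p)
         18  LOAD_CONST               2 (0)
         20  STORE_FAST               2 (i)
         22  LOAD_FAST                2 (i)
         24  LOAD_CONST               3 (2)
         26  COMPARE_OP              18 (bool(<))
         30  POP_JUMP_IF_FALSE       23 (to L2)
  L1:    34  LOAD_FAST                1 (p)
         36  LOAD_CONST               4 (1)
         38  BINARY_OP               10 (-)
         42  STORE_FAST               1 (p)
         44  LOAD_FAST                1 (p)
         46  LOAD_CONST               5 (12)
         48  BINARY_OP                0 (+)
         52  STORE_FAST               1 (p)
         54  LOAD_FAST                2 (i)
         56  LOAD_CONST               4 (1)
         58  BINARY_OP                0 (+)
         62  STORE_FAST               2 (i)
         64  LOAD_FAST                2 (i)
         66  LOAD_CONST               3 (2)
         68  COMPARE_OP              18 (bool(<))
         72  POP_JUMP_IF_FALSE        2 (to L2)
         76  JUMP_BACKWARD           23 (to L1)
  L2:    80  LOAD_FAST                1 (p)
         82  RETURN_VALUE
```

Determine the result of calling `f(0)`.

22

LOAD_FAST a → push 0. Stack: [0]
LOAD_CONST → push 7. Stack: [0, 7]
BINARY_OP * → 0 * 7 = 0. Stack: [0]
LOAD_FAST a → push 0. Stack: [0, 0]
BINARY_OP - → 0 - 0 = 0. Stack: [0]
STORE_FAST p → p=0. Stack: []
LOAD_CONST → push 0. Stack: [0]
STORE_FAST i → i=0. Stack: []
LOAD_FAST i → push 0. Stack: [0]
LOAD_CONST → push 2. Stack: [0, 2]
COMPARE_OP bool(<) → 0 vs 2 = True. Stack: [True]
POP_JUMP_IF_FALSE → pop True; no jump. Stack: []
LOAD_FAST p → push 0. Stack: [0]
LOAD_CONST → push 1. Stack: [0, 1]
BINARY_OP - → 0 - 1 = -1. Stack: [-1]
STORE_FAST p → p=-1. Stack: []
LOAD_FAST p → push -1. Stack: [-1]
LOAD_CONST → push 12. Stack: [-1, 12]
BINARY_OP + → -1 + 12 = 11. Stack: [11]
STORE_FAST p → p=11. Stack: []
LOAD_FAST i → push 0. Stack: [0]
LOAD_CONST → push 1. Stack: [0, 1]
BINARY_OP + → 0 + 1 = 1. Stack: [1]
STORE_FAST i → i=1. Stack: []
LOAD_FAST i → push 1. Stack: [1]
LOAD_CONST → push 2. Stack: [1, 2]
COMPARE_OP bool(<) → 1 vs 2 = True. Stack: [True]
POP_JUMP_IF_FALSE → pop True; no jump. Stack: []
LOAD_FAST p → push 11. Stack: [11]
LOAD_CONST → push 1. Stack: [11, 1]
BINARY_OP - → 11 - 1 = 10. Stack: [10]
STORE_FAST p → p=10. Stack: []
LOAD_FAST p → push 10. Stack: [10]
LOAD_CONST → push 12. Stack: [10, 12]
BINARY_OP + → 10 + 12 = 22. Stack: [22]
STORE_FAST p → p=22. Stack: []
LOAD_FAST i → push 1. Stack: [1]
LOAD_CONST → push 1. Stack: [1, 1]
BINARY_OP + → 1 + 1 = 2. Stack: [2]
STORE_FAST i → i=2. Stack: []
LOAD_FAST i → push 2. Stack: [2]
LOAD_CONST → push 2. Stack: [2, 2]
COMPARE_OP bool(<) → 2 vs 2 = False. Stack: [False]
POP_JUMP_IF_FALSE → pop False; jump. Stack: []
LOAD_FAST p → push 22. Stack: [22]
RETURN_VALUE → return 22.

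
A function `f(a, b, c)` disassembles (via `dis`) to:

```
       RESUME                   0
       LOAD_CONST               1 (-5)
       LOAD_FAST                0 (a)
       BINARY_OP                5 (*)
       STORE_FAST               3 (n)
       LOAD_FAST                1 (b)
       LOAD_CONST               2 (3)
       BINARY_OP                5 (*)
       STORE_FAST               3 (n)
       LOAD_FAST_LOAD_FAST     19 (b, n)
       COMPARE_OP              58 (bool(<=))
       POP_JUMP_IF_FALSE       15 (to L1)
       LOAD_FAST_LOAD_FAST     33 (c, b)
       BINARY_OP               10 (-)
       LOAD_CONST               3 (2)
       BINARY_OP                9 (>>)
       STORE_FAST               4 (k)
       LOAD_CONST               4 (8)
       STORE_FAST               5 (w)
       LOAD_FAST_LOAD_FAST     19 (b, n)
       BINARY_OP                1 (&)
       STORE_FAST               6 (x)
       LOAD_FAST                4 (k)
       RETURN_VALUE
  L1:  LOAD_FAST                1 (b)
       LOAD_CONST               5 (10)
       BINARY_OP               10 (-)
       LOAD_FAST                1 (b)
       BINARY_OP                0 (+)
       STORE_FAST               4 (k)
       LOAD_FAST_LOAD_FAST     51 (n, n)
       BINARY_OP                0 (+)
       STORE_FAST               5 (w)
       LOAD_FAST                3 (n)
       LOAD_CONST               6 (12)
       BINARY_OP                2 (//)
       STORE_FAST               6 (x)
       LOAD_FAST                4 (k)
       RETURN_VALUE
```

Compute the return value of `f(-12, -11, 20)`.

-32

LOAD_CONST → push -5. Stack: [-5]
LOAD_FAST a → push -12. Stack: [-5, -12]
BINARY_OP * → -5 * -12 = 60. Stack: [60]
STORE_FAST n → n=60. Stack: []
LOAD_FAST b → push -11. Stack: [-11]
LOAD_CONST → push 3. Stack: [-11, 3]
BINARY_OP * → -11 * 3 = -33. Stack: [-33]
STORE_FAST n → n=-33. Stack: []
LOAD_FAST_LOAD_FAST b,n → push -11,-33. Stack: [-11, -33]
COMPARE_OP bool(<=) → -11 vs -33 = False. Stack: [False]
POP_JUMP_IF_FALSE → pop False; jump. Stack: []
LOAD_FAST b → push -11. Stack: [-11]
LOAD_CONST → push 10. Stack: [-11, 10]
BINARY_OP - → -11 - 10 = -21. Stack: [-21]
LOAD_FAST b → push -11. Stack: [-21, -11]
BINARY_OP + → -21 + -11 = -32. Stack: [-32]
STORE_FAST k → k=-32. Stack: []
LOAD_FAST_LOAD_FAST n,n → push -33,-33. Stack: [-33, -33]
BINARY_OP + → -33 + -33 = -66. Stack: [-66]
STORE_FAST w → w=-66. Stack: []
LOAD_FAST n → push -33. Stack: [-33]
LOAD_CONST → push 12. Stack: [-33, 12]
BINARY_OP // → -33 // 12 = -3. Stack: [-3]
STORE_FAST x → x=-3. Stack: []
LOAD_FAST k → push -32. Stack: [-32]
RETURN_VALUE → return -32.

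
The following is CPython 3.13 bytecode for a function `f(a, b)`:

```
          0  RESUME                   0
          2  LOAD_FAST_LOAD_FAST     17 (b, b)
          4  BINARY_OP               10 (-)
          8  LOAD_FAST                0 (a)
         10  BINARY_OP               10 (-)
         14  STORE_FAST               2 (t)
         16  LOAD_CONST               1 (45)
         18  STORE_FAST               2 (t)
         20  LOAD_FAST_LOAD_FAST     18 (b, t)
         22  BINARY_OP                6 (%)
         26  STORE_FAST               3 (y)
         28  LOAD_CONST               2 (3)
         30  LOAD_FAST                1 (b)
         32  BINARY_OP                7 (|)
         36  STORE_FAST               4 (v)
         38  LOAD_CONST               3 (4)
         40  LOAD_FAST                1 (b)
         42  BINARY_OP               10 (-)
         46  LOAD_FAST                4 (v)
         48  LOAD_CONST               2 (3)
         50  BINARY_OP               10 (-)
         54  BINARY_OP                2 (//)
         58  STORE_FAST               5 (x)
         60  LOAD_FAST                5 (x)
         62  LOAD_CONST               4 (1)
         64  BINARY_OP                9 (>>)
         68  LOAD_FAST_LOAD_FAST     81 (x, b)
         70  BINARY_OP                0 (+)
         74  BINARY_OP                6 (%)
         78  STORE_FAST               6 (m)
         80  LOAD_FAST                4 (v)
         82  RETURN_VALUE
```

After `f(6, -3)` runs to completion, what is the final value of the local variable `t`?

45

LOAD_FAST_LOAD_FAST b,b → push -3,-3. Stack: [-3, -3]
BINARY_OP - → -3 - -3 = 0. Stack: [0]
LOAD_FAST a → push 6. Stack: [0, 6]
BINARY_OP - → 0 - 6 = -6. Stack: [-6]
STORE_FAST t → t=-6. Stack: []
LOAD_CONST → push 45. Stack: [45]
STORE_FAST t → t=45. Stack: []
LOAD_FAST_LOAD_FAST b,t → push -3,45. Stack: [-3, 45]
BINARY_OP % → -3 % 45 = 42. Stack: [42]
STORE_FAST y → y=42. Stack: []
LOAD_CONST → push 3. Stack: [3]
LOAD_FAST b → push -3. Stack: [3, -3]
BINARY_OP | → 3 | -3 = -1. Stack: [-1]
STORE_FAST v → v=-1. Stack: []
LOAD_CONST → push 4. Stack: [4]
LOAD_FAST b → push -3. Stack: [4, -3]
BINARY_OP - → 4 - -3 = 7. Stack: [7]
LOAD_FAST v → push -1. Stack: [7, -1]
LOAD_CONST → push 3. Stack: [7, -1, 3]
BINARY_OP - → -1 - 3 = -4. Stack: [7, -4]
BINARY_OP // → 7 // -4 = -2. Stack: [-2]
STORE_FAST x → x=-2. Stack: []
LOAD_FAST x → push -2. Stack: [-2]
LOAD_CONST → push 1. Stack: [-2, 1]
BINARY_OP >> → -2 >> 1 = -1. Stack: [-1]
LOAD_FAST_LOAD_FAST x,b → push -2,-3. Stack: [-1, -2, -3]
BINARY_OP + → -2 + -3 = -5. Stack: [-1, -5]
BINARY_OP % → -1 % -5 = -1. Stack: [-1]
STORE_FAST m → m=-1. Stack: []
LOAD_FAST v → push -1. Stack: [-1]
RETURN_VALUE → return -1.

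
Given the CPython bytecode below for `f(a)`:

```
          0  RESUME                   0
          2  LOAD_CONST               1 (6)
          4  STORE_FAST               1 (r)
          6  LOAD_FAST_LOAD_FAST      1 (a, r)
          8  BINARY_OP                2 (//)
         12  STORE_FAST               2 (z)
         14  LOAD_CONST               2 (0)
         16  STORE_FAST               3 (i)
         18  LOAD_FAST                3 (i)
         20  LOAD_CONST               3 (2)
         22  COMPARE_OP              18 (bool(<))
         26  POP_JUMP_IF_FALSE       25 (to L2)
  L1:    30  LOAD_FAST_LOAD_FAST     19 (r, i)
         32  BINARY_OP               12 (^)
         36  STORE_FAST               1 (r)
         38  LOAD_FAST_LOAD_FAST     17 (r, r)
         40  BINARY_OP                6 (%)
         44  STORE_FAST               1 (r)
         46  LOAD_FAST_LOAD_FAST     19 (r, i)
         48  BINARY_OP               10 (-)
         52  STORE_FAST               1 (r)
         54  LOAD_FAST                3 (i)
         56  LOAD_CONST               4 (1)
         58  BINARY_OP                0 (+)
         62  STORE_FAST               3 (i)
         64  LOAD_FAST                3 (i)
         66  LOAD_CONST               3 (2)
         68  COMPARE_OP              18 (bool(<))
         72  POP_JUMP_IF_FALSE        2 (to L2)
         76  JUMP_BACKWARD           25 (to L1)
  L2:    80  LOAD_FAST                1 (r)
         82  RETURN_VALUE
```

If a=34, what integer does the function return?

LOAD_CONST → push 6. Stack: [6]
STORE_FAST r → r=6. Stack: []
LOAD_FAST_LOAD_FAST a,r → push 34,6. Stack: [34, 6]
BINARY_OP // → 34 // 6 = 5. Stack: [5]
STORE_FAST z → z=5. Stack: []
LOAD_CONST → push 0. Stack: [0]
STORE_FAST i → i=0. Stack: []
LOAD_FAST i → push 0. Stack: [0]
LOAD_CONST → push 2. Stack: [0, 2]
COMPARE_OP bool(<) → 0 vs 2 = True. Stack: [True]
POP_JUMP_IF_FALSE → pop True; no jump. Stack: []
LOAD_FAST_LOAD_FAST r,i → push 6,0. Stack: [6, 0]
BINARY_OP ^ → 6 ^ 0 = 6. Stack: [6]
STORE_FAST r → r=6. Stack: []
LOAD_FAST_LOAD_FAST r,r → push 6,6. Stack: [6, 6]
BINARY_OP % → 6 % 6 = 0. Stack: [0]
STORE_FAST r → r=0. Stack: []
LOAD_FAST_LOAD_FAST r,i → push 0,0. Stack: [0, 0]
BINARY_OP - → 0 - 0 = 0. Stack: [0]
STORE_FAST r → r=0. Stack: []
LOAD_FAST i → push 0. Stack: [0]
LOAD_CONST → push 1. Stack: [0, 1]
BINARY_OP + → 0 + 1 = 1. Stack: [1]
STORE_FAST i → i=1. Stack: []
LOAD_FAST i → push 1. Stack: [1]
LOAD_CONST → push 2. Stack: [1, 2]
COMPARE_OP bool(<) → 1 vs 2 = True. Stack: [True]
POP_JUMP_IF_FALSE → pop True; no jump. Stack: []
LOAD_FAST_LOAD_FAST r,i → push 0,1. Stack: [0, 1]
BINARY_OP ^ → 0 ^ 1 = 1. Stack: [1]
STORE_FAST r → r=1. Stack: []
LOAD_FAST_LOAD_FAST r,r → push 1,1. Stack: [1, 1]
BINARY_OP % → 1 % 1 = 0. Stack: [0]
STORE_FAST r → r=0. Stack: []
LOAD_FAST_LOAD_FAST r,i → push 0,1. Stack: [0, 1]
BINARY_OP - → 0 - 1 = -1. Stack: [-1]
STORE_FAST r → r=-1. Stack: []
LOAD_FAST i → push 1. Stack: [1]
LOAD_CONST → push 1. Stack: [1, 1]
BINARY_OP + → 1 + 1 = 2. Stack: [2]
STORE_FAST i → i=2. Stack: []
LOAD_FAST i → push 2. Stack: [2]
LOAD_CONST → push 2. Stack: [2, 2]
COMPARE_OP bool(<) → 2 vs 2 = False. Stack: [False]
POP_JUMP_IF_FALSE → pop False; jump. Stack: []
LOAD_FAST r → push -1. Stack: [-1]
RETURN_VALUE → return -1.

-1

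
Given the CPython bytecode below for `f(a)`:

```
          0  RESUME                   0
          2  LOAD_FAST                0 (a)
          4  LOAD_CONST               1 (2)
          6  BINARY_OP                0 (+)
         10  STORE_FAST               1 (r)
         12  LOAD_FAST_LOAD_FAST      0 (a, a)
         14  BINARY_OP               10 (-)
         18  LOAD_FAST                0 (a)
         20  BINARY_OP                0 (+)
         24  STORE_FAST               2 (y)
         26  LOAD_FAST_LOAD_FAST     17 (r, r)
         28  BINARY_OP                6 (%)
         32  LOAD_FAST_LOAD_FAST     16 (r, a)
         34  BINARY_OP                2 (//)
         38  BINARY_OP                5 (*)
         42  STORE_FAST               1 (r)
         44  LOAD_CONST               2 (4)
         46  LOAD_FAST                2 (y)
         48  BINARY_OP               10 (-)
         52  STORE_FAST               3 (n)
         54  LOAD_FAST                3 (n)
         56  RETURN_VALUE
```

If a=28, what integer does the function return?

LOAD_FAST a → push 28. Stack: [28]
LOAD_CONST → push 2. Stack: [28, 2]
BINARY_OP + → 28 + 2 = 30. Stack: [30]
STORE_FAST r → r=30. Stack: []
LOAD_FAST_LOAD_FAST a,a → push 28,28. Stack: [28, 28]
BINARY_OP - → 28 - 28 = 0. Stack: [0]
LOAD_FAST a → push 28. Stack: [0, 28]
BINARY_OP + → 0 + 28 = 28. Stack: [28]
STORE_FAST y → y=28. Stack: []
LOAD_FAST_LOAD_FAST r,r → push 30,30. Stack: [30, 30]
BINARY_OP % → 30 % 30 = 0. Stack: [0]
LOAD_FAST_LOAD_FAST r,a → push 30,28. Stack: [0, 30, 28]
BINARY_OP // → 30 // 28 = 1. Stack: [0, 1]
BINARY_OP * → 0 * 1 = 0. Stack: [0]
STORE_FAST r → r=0. Stack: []
LOAD_CONST → push 4. Stack: [4]
LOAD_FAST y → push 28. Stack: [4, 28]
BINARY_OP - → 4 - 28 = -24. Stack: [-24]
STORE_FAST n → n=-24. Stack: []
LOAD_FAST n → push -24. Stack: [-24]
RETURN_VALUE → return -24.

-24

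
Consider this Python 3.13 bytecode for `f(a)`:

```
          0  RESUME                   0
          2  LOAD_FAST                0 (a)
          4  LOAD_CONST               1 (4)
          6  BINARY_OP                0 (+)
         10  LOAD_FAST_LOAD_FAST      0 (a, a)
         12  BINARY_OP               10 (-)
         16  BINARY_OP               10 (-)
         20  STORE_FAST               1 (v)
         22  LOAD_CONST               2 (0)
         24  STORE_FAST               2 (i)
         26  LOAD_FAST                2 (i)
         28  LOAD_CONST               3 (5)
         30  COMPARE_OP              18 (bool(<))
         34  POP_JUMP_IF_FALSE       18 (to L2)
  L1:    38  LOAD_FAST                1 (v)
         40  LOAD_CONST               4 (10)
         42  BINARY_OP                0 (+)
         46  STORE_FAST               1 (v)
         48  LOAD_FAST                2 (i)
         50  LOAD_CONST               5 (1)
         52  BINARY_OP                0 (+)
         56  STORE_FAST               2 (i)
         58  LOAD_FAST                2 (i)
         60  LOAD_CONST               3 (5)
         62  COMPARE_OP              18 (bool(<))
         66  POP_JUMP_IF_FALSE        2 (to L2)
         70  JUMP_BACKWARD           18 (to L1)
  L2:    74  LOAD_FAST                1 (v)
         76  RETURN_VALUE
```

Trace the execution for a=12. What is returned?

LOAD_FAST a → push 12
LOAD_CONST → push 4
BINARY_OP + → 12 + 4 = 16
LOAD_FAST_LOAD_FAST a,a → push 12,12
BINARY_OP - → 12 - 12 = 0
BINARY_OP - → 16 - 0 = 16
STORE_FAST v → v=16
LOAD_CONST → push 0
STORE_FAST i → i=0
LOAD_FAST i → push 0
LOAD_CONST → push 5
COMPARE_OP bool(<) → 0 vs 5 = True
POP_JUMP_IF_FALSE → pop True; no jump
LOAD_FAST v → push 16
LOAD_CONST → push 10
BINARY_OP + → 16 + 10 = 26
STORE_FAST v → v=26
LOAD_FAST i → push 0
LOAD_CONST → push 1
BINARY_OP + → 0 + 1 = 1
STORE_FAST i → i=1
LOAD_FAST i → push 1
LOAD_CONST → push 5
COMPARE_OP bool(<) → 1 vs 5 = True
POP_JUMP_IF_FALSE → pop True; no jump
LOAD_FAST v → push 26
LOAD_CONST → push 10
BINARY_OP + → 26 + 10 = 36
STORE_FAST v → v=36
LOAD_FAST i → push 1
LOAD_CONST → push 1
BINARY_OP + → 1 + 1 = 2
STORE_FAST i → i=2
LOAD_FAST i → push 2
LOAD_CONST → push 5
COMPARE_OP bool(<) → 2 vs 5 = True
POP_JUMP_IF_FALSE → pop True; no jump
LOAD_FAST v → push 36
LOAD_CONST → push 10
BINARY_OP + → 36 + 10 = 46
STORE_FAST v → v=46
LOAD_FAST i → push 2
LOAD_CONST → push 1
BINARY_OP + → 2 + 1 = 3
STORE_FAST i → i=3
LOAD_FAST i → push 3
LOAD_CONST → push 5
COMPARE_OP bool(<) → 3 vs 5 = True
POP_JUMP_IF_FALSE → pop True; no jump
LOAD_FAST v → push 46
LOAD_CONST → push 10
BINARY_OP + → 46 + 10 = 56
STORE_FAST v → v=56
LOAD_FAST i → push 3
LOAD_CONST → push 1
BINARY_OP + → 3 + 1 = 4
STORE_FAST i → i=4
LOAD_FAST i → push 4
LOAD_CONST → push 5
COMPARE_OP bool(<) → 4 vs 5 = True
POP_JUMP_IF_FALSE → pop True; no jump
LOAD_FAST v → push 56
LOAD_CONST → push 10
BINARY_OP + → 56 + 10 = 66
STORE_FAST v → v=66
LOAD_FAST i → push 4
LOAD_CONST → push 1
BINARY_OP + → 4 + 1 = 5
STORE_FAST i → i=5
LOAD_FAST i → push 5
LOAD_CONST → push 5
COMPARE_OP bool(<) → 5 vs 5 = False
POP_JUMP_IF_FALSE → pop False; jump
LOAD_FAST v → push 66
RETURN_VALUE → return 66.

66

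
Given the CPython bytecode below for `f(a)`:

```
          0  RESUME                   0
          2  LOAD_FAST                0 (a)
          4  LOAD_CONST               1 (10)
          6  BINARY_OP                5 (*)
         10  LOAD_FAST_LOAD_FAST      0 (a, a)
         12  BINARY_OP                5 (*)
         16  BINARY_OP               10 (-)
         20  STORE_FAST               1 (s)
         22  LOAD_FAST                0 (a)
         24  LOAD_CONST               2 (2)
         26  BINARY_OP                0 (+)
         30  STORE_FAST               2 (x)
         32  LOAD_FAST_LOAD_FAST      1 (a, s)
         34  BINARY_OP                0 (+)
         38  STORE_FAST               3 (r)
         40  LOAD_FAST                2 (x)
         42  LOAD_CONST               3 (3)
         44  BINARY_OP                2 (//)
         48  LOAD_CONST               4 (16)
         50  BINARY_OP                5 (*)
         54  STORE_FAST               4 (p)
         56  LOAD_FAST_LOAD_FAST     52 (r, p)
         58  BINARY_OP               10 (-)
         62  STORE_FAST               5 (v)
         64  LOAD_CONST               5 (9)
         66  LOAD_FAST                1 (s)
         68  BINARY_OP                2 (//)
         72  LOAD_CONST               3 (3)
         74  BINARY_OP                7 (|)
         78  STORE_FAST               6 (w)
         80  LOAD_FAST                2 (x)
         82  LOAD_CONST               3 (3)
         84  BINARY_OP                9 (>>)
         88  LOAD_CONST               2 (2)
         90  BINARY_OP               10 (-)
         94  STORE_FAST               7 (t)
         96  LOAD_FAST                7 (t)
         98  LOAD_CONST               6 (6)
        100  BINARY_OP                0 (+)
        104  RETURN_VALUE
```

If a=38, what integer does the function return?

9

LOAD_FAST a → push 38. Stack: [38]
LOAD_CONST → push 10. Stack: [38, 10]
BINARY_OP * → 38 * 10 = 380. Stack: [380]
LOAD_FAST_LOAD_FAST a,a → push 38,38. Stack: [380, 38, 38]
BINARY_OP * → 38 * 38 = 1444. Stack: [380, 1444]
BINARY_OP - → 380 - 1444 = -1064. Stack: [-1064]
STORE_FAST s → s=-1064. Stack: []
LOAD_FAST a → push 38. Stack: [38]
LOAD_CONST → push 2. Stack: [38, 2]
BINARY_OP + → 38 + 2 = 40. Stack: [40]
STORE_FAST x → x=40. Stack: []
LOAD_FAST_LOAD_FAST a,s → push 38,-1064. Stack: [38, -1064]
BINARY_OP + → 38 + -1064 = -1026. Stack: [-1026]
STORE_FAST r → r=-1026. Stack: []
LOAD_FAST x → push 40. Stack: [40]
LOAD_CONST → push 3. Stack: [40, 3]
BINARY_OP // → 40 // 3 = 13. Stack: [13]
LOAD_CONST → push 16. Stack: [13, 16]
BINARY_OP * → 13 * 16 = 208. Stack: [208]
STORE_FAST p → p=208. Stack: []
LOAD_FAST_LOAD_FAST r,p → push -1026,208. Stack: [-1026, 208]
BINARY_OP - → -1026 - 208 = -1234. Stack: [-1234]
STORE_FAST v → v=-1234. Stack: []
LOAD_CONST → push 9. Stack: [9]
LOAD_FAST s → push -1064. Stack: [9, -1064]
BINARY_OP // → 9 // -1064 = -1. Stack: [-1]
LOAD_CONST → push 3. Stack: [-1, 3]
BINARY_OP | → -1 | 3 = -1. Stack: [-1]
STORE_FAST w → w=-1. Stack: []
LOAD_FAST x → push 40. Stack: [40]
LOAD_CONST → push 3. Stack: [40, 3]
BINARY_OP >> → 40 >> 3 = 5. Stack: [5]
LOAD_CONST → push 2. Stack: [5, 2]
BINARY_OP - → 5 - 2 = 3. Stack: [3]
STORE_FAST t → t=3. Stack: []
LOAD_FAST t → push 3. Stack: [3]
LOAD_CONST → push 6. Stack: [3, 6]
BINARY_OP + → 3 + 6 = 9. Stack: [9]
RETURN_VALUE → return 9.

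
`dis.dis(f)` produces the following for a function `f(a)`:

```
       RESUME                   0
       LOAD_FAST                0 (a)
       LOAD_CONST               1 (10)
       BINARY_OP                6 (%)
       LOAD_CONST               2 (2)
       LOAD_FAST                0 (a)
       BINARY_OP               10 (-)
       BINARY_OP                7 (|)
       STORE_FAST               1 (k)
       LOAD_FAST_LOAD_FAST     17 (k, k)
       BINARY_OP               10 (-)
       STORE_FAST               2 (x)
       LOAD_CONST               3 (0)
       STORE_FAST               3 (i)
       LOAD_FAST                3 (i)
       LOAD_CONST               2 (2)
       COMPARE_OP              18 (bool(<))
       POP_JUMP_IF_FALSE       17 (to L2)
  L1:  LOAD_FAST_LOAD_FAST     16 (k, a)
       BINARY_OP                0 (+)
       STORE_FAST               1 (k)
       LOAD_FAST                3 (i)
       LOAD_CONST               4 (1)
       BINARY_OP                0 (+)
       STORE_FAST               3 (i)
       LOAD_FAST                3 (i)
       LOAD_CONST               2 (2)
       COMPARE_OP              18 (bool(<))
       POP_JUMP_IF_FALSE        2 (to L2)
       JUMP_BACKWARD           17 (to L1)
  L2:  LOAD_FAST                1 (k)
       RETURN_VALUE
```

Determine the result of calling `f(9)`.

11

LOAD_FAST a → push 9. Stack: [9]
LOAD_CONST → push 10. Stack: [9, 10]
BINARY_OP % → 9 % 10 = 9. Stack: [9]
LOAD_CONST → push 2. Stack: [9, 2]
LOAD_FAST a → push 9. Stack: [9, 2, 9]
BINARY_OP - → 2 - 9 = -7. Stack: [9, -7]
BINARY_OP | → 9 | -7 = -7. Stack: [-7]
STORE_FAST k → k=-7. Stack: []
LOAD_FAST_LOAD_FAST k,k → push -7,-7. Stack: [-7, -7]
BINARY_OP - → -7 - -7 = 0. Stack: [0]
STORE_FAST x → x=0. Stack: []
LOAD_CONST → push 0. Stack: [0]
STORE_FAST i → i=0. Stack: []
LOAD_FAST i → push 0. Stack: [0]
LOAD_CONST → push 2. Stack: [0, 2]
COMPARE_OP bool(<) → 0 vs 2 = True. Stack: [True]
POP_JUMP_IF_FALSE → pop True; no jump. Stack: []
LOAD_FAST_LOAD_FAST k,a → push -7,9. Stack: [-7, 9]
BINARY_OP + → -7 + 9 = 2. Stack: [2]
STORE_FAST k → k=2. Stack: []
LOAD_FAST i → push 0. Stack: [0]
LOAD_CONST → push 1. Stack: [0, 1]
BINARY_OP + → 0 + 1 = 1. Stack: [1]
STORE_FAST i → i=1. Stack: []
LOAD_FAST i → push 1. Stack: [1]
LOAD_CONST → push 2. Stack: [1, 2]
COMPARE_OP bool(<) → 1 vs 2 = True. Stack: [True]
POP_JUMP_IF_FALSE → pop True; no jump. Stack: []
LOAD_FAST_LOAD_FAST k,a → push 2,9. Stack: [2, 9]
BINARY_OP + → 2 + 9 = 11. Stack: [11]
STORE_FAST k → k=11. Stack: []
LOAD_FAST i → push 1. Stack: [1]
LOAD_CONST → push 1. Stack: [1, 1]
BINARY_OP + → 1 + 1 = 2. Stack: [2]
STORE_FAST i → i=2. Stack: []
LOAD_FAST i → push 2. Stack: [2]
LOAD_CONST → push 2. Stack: [2, 2]
COMPARE_OP bool(<) → 2 vs 2 = False. Stack: [False]
POP_JUMP_IF_FALSE → pop False; jump. Stack: []
LOAD_FAST k → push 11. Stack: [11]
RETURN_VALUE → return 11.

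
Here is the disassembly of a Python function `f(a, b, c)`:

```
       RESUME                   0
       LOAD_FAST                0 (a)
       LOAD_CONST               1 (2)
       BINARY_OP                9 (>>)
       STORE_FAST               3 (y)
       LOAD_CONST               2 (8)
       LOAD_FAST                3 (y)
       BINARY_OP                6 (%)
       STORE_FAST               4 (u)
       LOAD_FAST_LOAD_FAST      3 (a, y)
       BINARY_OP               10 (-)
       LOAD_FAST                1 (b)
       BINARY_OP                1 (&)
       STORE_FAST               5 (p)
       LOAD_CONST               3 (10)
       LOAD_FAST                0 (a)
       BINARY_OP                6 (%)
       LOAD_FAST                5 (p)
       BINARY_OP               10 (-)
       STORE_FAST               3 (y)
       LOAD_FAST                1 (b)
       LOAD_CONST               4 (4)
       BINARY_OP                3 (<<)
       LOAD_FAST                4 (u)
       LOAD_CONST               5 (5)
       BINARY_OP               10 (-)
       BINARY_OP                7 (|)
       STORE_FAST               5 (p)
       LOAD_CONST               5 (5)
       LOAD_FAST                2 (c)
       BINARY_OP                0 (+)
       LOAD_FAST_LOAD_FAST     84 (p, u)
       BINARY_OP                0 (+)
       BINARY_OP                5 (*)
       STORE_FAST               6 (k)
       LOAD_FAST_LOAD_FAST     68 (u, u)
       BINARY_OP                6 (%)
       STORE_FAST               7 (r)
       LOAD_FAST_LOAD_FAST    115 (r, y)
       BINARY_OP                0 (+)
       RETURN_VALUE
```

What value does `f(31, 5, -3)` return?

LOAD_FAST a → push 31. Stack: [31]
LOAD_CONST → push 2. Stack: [31, 2]
BINARY_OP >> → 31 >> 2 = 7. Stack: [7]
STORE_FAST y → y=7. Stack: []
LOAD_CONST → push 8. Stack: [8]
LOAD_FAST y → push 7. Stack: [8, 7]
BINARY_OP % → 8 % 7 = 1. Stack: [1]
STORE_FAST u → u=1. Stack: []
LOAD_FAST_LOAD_FAST a,y → push 31,7. Stack: [31, 7]
BINARY_OP - → 31 - 7 = 24. Stack: [24]
LOAD_FAST b → push 5. Stack: [24, 5]
BINARY_OP & → 24 & 5 = 0. Stack: [0]
STORE_FAST p → p=0. Stack: []
LOAD_CONST → push 10. Stack: [10]
LOAD_FAST a → push 31. Stack: [10, 31]
BINARY_OP % → 10 % 31 = 10. Stack: [10]
LOAD_FAST p → push 0. Stack: [10, 0]
BINARY_OP - → 10 - 0 = 10. Stack: [10]
STORE_FAST y → y=10. Stack: []
LOAD_FAST b → push 5. Stack: [5]
LOAD_CONST → push 4. Stack: [5, 4]
BINARY_OP << → 5 << 4 = 80. Stack: [80]
LOAD_FAST u → push 1. Stack: [80, 1]
LOAD_CONST → push 5. Stack: [80, 1, 5]
BINARY_OP - → 1 - 5 = -4. Stack: [80, -4]
BINARY_OP | → 80 | -4 = -4. Stack: [-4]
STORE_FAST p → p=-4. Stack: []
LOAD_CONST → push 5. Stack: [5]
LOAD_FAST c → push -3. Stack: [5, -3]
BINARY_OP + → 5 + -3 = 2. Stack: [2]
LOAD_FAST_LOAD_FAST p,u → push -4,1. Stack: [2, -4, 1]
BINARY_OP + → -4 + 1 = -3. Stack: [2, -3]
BINARY_OP * → 2 * -3 = -6. Stack: [-6]
STORE_FAST k → k=-6. Stack: []
LOAD_FAST_LOAD_FAST u,u → push 1,1. Stack: [1, 1]
BINARY_OP % → 1 % 1 = 0. Stack: [0]
STORE_FAST r → r=0. Stack: []
LOAD_FAST_LOAD_FAST r,y → push 0,10. Stack: [0, 10]
BINARY_OP + → 0 + 10 = 10. Stack: [10]
RETURN_VALUE → return 10.

10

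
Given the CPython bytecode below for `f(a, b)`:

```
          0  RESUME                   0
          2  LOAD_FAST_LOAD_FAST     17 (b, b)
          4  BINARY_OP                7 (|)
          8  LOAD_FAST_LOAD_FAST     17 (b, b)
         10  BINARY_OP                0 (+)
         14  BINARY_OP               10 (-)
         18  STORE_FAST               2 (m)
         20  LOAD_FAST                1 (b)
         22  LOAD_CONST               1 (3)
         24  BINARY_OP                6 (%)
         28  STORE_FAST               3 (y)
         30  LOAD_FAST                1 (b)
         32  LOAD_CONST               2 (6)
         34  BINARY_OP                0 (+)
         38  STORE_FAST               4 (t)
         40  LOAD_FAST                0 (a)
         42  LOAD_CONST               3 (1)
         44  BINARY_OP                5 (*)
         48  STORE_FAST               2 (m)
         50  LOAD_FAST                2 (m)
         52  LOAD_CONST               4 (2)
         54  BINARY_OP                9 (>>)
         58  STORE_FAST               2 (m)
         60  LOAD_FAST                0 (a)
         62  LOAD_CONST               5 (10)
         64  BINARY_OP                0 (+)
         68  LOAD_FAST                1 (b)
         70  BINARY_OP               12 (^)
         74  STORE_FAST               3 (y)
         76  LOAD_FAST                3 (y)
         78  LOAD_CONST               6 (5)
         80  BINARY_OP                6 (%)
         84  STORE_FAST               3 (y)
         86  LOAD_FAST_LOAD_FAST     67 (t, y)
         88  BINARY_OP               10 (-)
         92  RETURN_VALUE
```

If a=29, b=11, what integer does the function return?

13

LOAD_FAST_LOAD_FAST b,b → push 11,11. Stack: [11, 11]
BINARY_OP | → 11 | 11 = 11. Stack: [11]
LOAD_FAST_LOAD_FAST b,b → push 11,11. Stack: [11, 11, 11]
BINARY_OP + → 11 + 11 = 22. Stack: [11, 22]
BINARY_OP - → 11 - 22 = -11. Stack: [-11]
STORE_FAST m → m=-11. Stack: []
LOAD_FAST b → push 11. Stack: [11]
LOAD_CONST → push 3. Stack: [11, 3]
BINARY_OP % → 11 % 3 = 2. Stack: [2]
STORE_FAST y → y=2. Stack: []
LOAD_FAST b → push 11. Stack: [11]
LOAD_CONST → push 6. Stack: [11, 6]
BINARY_OP + → 11 + 6 = 17. Stack: [17]
STORE_FAST t → t=17. Stack: []
LOAD_FAST a → push 29. Stack: [29]
LOAD_CONST → push 1. Stack: [29, 1]
BINARY_OP * → 29 * 1 = 29. Stack: [29]
STORE_FAST m → m=29. Stack: []
LOAD_FAST m → push 29. Stack: [29]
LOAD_CONST → push 2. Stack: [29, 2]
BINARY_OP >> → 29 >> 2 = 7. Stack: [7]
STORE_FAST m → m=7. Stack: []
LOAD_FAST a → push 29. Stack: [29]
LOAD_CONST → push 10. Stack: [29, 10]
BINARY_OP + → 29 + 10 = 39. Stack: [39]
LOAD_FAST b → push 11. Stack: [39, 11]
BINARY_OP ^ → 39 ^ 11 = 44. Stack: [44]
STORE_FAST y → y=44. Stack: []
LOAD_FAST y → push 44. Stack: [44]
LOAD_CONST → push 5. Stack: [44, 5]
BINARY_OP % → 44 % 5 = 4. Stack: [4]
STORE_FAST y → y=4. Stack: []
LOAD_FAST_LOAD_FAST t,y → push 17,4. Stack: [17, 4]
BINARY_OP - → 17 - 4 = 13. Stack: [13]
RETURN_VALUE → return 13.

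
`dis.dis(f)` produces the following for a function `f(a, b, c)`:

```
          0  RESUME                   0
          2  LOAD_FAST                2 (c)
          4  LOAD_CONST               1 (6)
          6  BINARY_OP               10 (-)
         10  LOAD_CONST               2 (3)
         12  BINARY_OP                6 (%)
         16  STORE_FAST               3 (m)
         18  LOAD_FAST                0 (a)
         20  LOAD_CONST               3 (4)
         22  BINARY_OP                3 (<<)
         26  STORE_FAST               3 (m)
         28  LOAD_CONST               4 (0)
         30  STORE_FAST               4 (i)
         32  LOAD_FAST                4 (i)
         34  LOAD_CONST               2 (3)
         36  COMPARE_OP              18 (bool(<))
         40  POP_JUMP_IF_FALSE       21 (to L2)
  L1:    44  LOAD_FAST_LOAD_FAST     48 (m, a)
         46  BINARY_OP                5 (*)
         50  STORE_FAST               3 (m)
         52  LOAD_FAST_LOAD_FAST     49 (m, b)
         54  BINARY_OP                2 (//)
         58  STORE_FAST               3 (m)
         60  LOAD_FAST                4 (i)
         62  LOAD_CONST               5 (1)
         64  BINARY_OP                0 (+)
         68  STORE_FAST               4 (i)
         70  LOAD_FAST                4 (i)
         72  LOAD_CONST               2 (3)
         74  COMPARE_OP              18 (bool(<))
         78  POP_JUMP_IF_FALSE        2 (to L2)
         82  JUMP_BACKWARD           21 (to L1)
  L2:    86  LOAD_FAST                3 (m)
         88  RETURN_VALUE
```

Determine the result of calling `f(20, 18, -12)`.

LOAD_FAST c → push -12. Stack: [-12]
LOAD_CONST → push 6. Stack: [-12, 6]
BINARY_OP - → -12 - 6 = -18. Stack: [-18]
LOAD_CONST → push 3. Stack: [-18, 3]
BINARY_OP % → -18 % 3 = 0. Stack: [0]
STORE_FAST m → m=0. Stack: []
LOAD_FAST a → push 20. Stack: [20]
LOAD_CONST → push 4. Stack: [20, 4]
BINARY_OP << → 20 << 4 = 320. Stack: [320]
STORE_FAST m → m=320. Stack: []
LOAD_CONST → push 0. Stack: [0]
STORE_FAST i → i=0. Stack: []
LOAD_FAST i → push 0. Stack: [0]
LOAD_CONST → push 3. Stack: [0, 3]
COMPARE_OP bool(<) → 0 vs 3 = True. Stack: [True]
POP_JUMP_IF_FALSE → pop True; no jump. Stack: []
LOAD_FAST_LOAD_FAST m,a → push 320,20. Stack: [320, 20]
BINARY_OP * → 320 * 20 = 6400. Stack: [6400]
STORE_FAST m → m=6400. Stack: []
LOAD_FAST_LOAD_FAST m,b → push 6400,18. Stack: [6400, 18]
BINARY_OP // → 6400 // 18 = 355. Stack: [355]
STORE_FAST m → m=355. Stack: []
LOAD_FAST i → push 0. Stack: [0]
LOAD_CONST → push 1. Stack: [0, 1]
BINARY_OP + → 0 + 1 = 1. Stack: [1]
STORE_FAST i → i=1. Stack: []
LOAD_FAST i → push 1. Stack: [1]
LOAD_CONST → push 3. Stack: [1, 3]
COMPARE_OP bool(<) → 1 vs 3 = True. Stack: [True]
POP_JUMP_IF_FALSE → pop True; no jump. Stack: []
LOAD_FAST_LOAD_FAST m,a → push 355,20. Stack: [355, 20]
BINARY_OP * → 355 * 20 = 7100. Stack: [7100]
STORE_FAST m → m=7100. Stack: []
LOAD_FAST_LOAD_FAST m,b → push 7100,18. Stack: [7100, 18]
BINARY_OP // → 7100 // 18 = 394. Stack: [394]
STORE_FAST m → m=394. Stack: []
LOAD_FAST i → push 1. Stack: [1]
LOAD_CONST → push 1. Stack: [1, 1]
BINARY_OP + → 1 + 1 = 2. Stack: [2]
STORE_FAST i → i=2. Stack: []
LOAD_FAST i → push 2. Stack: [2]
LOAD_CONST → push 3. Stack: [2, 3]
COMPARE_OP bool(<) → 2 vs 3 = True. Stack: [True]
POP_JUMP_IF_FALSE → pop True; no jump. Stack: []
LOAD_FAST_LOAD_FAST m,a → push 394,20. Stack: [394, 20]
BINARY_OP * → 394 * 20 = 7880. Stack: [7880]
STORE_FAST m → m=7880. Stack: []
LOAD_FAST_LOAD_FAST m,b → push 7880,18. Stack: [7880, 18]
BINARY_OP // → 7880 // 18 = 437. Stack: [437]
STORE_FAST m → m=437. Stack: []
LOAD_FAST i → push 2. Stack: [2]
LOAD_CONST → push 1. Stack: [2, 1]
BINARY_OP + → 2 + 1 = 3. Stack: [3]
STORE_FAST i → i=3. Stack: []
LOAD_FAST i → push 3. Stack: [3]
LOAD_CONST → push 3. Stack: [3, 3]
COMPARE_OP bool(<) → 3 vs 3 = False. Stack: [False]
POP_JUMP_IF_FALSE → pop False; jump. Stack: []
LOAD_FAST m → push 437. Stack: [437]
RETURN_VALUE → return 437.

437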